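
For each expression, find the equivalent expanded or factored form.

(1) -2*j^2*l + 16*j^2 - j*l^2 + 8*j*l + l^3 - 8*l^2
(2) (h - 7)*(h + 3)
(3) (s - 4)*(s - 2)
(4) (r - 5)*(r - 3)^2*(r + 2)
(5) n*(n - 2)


(1) = (-2*j + l)*(j + l)*(l - 8)
(2) = h^2 - 4*h - 21
(3) = s^2 - 6*s + 8
(4) = r^4 - 9*r^3 + 17*r^2 + 33*r - 90
(5) = n^2 - 2*n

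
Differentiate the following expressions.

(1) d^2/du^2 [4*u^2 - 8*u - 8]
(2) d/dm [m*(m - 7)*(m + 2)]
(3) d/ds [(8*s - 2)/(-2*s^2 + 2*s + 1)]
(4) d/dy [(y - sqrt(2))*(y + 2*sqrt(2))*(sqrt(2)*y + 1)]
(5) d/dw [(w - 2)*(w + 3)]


(1) = 8
(2) = 3*m^2 - 10*m - 14
(3) = 4*(4*s^2 - 2*s + 3)/(4*s^4 - 8*s^3 + 4*s + 1)
(4) = 3*sqrt(2)*y^2 + 6*y - 3*sqrt(2)
(5) = 2*w + 1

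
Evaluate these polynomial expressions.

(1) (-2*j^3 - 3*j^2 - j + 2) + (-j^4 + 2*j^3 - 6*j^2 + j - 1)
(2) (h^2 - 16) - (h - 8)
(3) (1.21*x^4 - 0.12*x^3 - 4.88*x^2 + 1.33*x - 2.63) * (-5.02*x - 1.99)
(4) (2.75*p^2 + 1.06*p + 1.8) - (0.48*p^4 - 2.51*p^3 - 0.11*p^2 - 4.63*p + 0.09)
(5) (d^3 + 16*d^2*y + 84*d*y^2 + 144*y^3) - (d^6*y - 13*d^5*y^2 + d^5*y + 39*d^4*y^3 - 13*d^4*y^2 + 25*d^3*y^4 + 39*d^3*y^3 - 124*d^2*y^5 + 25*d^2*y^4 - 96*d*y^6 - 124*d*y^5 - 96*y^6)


(1) = -j^4 - 9*j^2 + 1
(2) = h^2 - h - 8
(3) = -6.0742*x^5 - 1.8055*x^4 + 24.7364*x^3 + 3.0346*x^2 + 10.5559*x + 5.2337
(4) = -0.48*p^4 + 2.51*p^3 + 2.86*p^2 + 5.69*p + 1.71
(5) = -d^6*y + 13*d^5*y^2 - d^5*y - 39*d^4*y^3 + 13*d^4*y^2 - 25*d^3*y^4 - 39*d^3*y^3 + d^3 + 124*d^2*y^5 - 25*d^2*y^4 + 16*d^2*y + 96*d*y^6 + 124*d*y^5 + 84*d*y^2 + 96*y^6 + 144*y^3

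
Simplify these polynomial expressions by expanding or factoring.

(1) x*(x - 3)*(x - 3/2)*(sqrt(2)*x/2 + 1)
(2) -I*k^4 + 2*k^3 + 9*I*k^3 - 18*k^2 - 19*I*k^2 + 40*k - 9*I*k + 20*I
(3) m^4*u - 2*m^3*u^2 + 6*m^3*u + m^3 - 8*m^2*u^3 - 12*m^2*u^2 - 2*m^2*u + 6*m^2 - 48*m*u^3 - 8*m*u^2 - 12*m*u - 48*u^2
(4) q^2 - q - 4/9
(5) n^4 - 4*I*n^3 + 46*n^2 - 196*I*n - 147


(1) = sqrt(2)*x^4/2 - 9*sqrt(2)*x^3/4 + x^3 - 9*x^2/2 + 9*sqrt(2)*x^2/4 + 9*x/2
(2) = (k - 5)*(k - 4)*(k + I)*(-I*k + 1)
(3) = (m + 6)*(m - 4*u)*(m + 2*u)*(m*u + 1)
(4) = (q - 4/3)*(q + 1/3)
(5) = (n - 7*I)*(n - 3*I)*(n - I)*(n + 7*I)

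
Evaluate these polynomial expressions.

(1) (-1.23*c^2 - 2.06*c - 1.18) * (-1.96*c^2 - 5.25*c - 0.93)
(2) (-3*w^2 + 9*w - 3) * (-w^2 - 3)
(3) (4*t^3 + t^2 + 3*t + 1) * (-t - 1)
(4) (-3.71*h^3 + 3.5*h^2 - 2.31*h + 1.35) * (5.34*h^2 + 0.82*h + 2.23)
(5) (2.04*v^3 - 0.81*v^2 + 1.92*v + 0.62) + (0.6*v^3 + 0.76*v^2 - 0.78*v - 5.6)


(1) = 2.4108*c^4 + 10.4951*c^3 + 14.2717*c^2 + 8.1108*c + 1.0974
(2) = 3*w^4 - 9*w^3 + 12*w^2 - 27*w + 9
(3) = -4*t^4 - 5*t^3 - 4*t^2 - 4*t - 1
(4) = -19.8114*h^5 + 15.6478*h^4 - 17.7387*h^3 + 13.1198*h^2 - 4.0443*h + 3.0105
(5) = 2.64*v^3 - 0.05*v^2 + 1.14*v - 4.98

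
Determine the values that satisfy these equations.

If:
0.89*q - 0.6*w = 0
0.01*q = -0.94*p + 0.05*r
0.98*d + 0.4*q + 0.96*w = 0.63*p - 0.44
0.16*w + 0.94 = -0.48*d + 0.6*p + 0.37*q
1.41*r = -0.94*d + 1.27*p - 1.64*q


Then:
d = -1.75
p = 0.01
q = 0.70
r = 0.36
w = 1.04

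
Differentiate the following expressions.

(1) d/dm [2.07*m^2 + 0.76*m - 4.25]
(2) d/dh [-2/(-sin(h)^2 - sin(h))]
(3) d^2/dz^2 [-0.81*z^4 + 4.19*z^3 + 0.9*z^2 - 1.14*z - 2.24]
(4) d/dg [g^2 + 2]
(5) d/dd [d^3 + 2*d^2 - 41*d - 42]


(1) = 4.14*m + 0.76
(2) = -(4/tan(h) + 2*cos(h)/sin(h)^2)/(sin(h) + 1)^2
(3) = -9.72*z^2 + 25.14*z + 1.8
(4) = 2*g
(5) = 3*d^2 + 4*d - 41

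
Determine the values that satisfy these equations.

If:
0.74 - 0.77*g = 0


Then:
g = 0.96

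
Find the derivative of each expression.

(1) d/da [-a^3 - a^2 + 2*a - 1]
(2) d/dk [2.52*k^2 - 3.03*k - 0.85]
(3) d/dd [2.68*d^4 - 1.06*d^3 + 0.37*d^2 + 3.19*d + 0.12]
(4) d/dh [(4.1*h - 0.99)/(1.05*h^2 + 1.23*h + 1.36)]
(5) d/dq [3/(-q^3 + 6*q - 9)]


(1) = -3*a^2 - 2*a + 2
(2) = 5.04*k - 3.03
(3) = 10.72*d^3 - 3.18*d^2 + 0.74*d + 3.19
(4) = (-4.305*h^2 + 2.079*h + 6.7937)/(1.1025*h^4 + 2.583*h^3 + 4.3689*h^2 + 3.3456*h + 1.8496)
(5) = 9*(q^2 - 2)/(q^3 - 6*q + 9)^2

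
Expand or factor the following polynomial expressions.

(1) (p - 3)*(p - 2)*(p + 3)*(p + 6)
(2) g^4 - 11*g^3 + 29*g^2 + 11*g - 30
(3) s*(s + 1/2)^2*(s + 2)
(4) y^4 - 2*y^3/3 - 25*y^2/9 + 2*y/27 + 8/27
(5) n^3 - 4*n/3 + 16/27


(1) = p^4 + 4*p^3 - 21*p^2 - 36*p + 108
(2) = (g - 6)*(g - 5)*(g - 1)*(g + 1)
(3) = s^4 + 3*s^3 + 9*s^2/4 + s/2
(4) = (y - 2)*(y - 1/3)*(y + 1/3)*(y + 4/3)
(5) = (n - 2/3)^2*(n + 4/3)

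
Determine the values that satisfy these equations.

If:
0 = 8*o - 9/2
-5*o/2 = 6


Then:
No Solution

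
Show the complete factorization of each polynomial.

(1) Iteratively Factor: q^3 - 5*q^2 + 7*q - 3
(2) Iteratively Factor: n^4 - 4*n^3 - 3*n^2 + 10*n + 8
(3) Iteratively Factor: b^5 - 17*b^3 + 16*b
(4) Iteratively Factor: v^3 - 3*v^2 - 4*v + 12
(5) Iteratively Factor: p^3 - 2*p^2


(1) = (q - 1)*(q^2 - 4*q + 3) = (q - 3)*(q - 1)*(q - 1)
(2) = (n - 2)*(n^3 - 2*n^2 - 7*n - 4) = (n - 2)*(n + 1)*(n^2 - 3*n - 4) = (n - 4)*(n - 2)*(n + 1)*(n + 1)
(3) = (b - 4)*(b^4 + 4*b^3 - b^2 - 4*b) = b*(b - 4)*(b^3 + 4*b^2 - b - 4) = b*(b - 4)*(b - 1)*(b^2 + 5*b + 4) = b*(b - 4)*(b - 1)*(b + 1)*(b + 4)
(4) = (v + 2)*(v^2 - 5*v + 6) = (v - 2)*(v + 2)*(v - 3)
(5) = (p)*(p^2 - 2*p) = p*(p - 2)*(p)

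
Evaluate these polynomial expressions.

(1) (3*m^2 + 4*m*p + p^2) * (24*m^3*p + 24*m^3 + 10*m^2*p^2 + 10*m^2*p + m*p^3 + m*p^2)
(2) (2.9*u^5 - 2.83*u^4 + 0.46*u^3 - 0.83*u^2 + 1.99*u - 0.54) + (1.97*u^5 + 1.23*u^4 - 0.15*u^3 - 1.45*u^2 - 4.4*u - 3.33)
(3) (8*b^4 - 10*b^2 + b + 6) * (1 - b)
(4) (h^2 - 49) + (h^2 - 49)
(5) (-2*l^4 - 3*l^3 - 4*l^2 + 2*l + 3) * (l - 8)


(1) = 72*m^5*p + 72*m^5 + 126*m^4*p^2 + 126*m^4*p + 67*m^3*p^3 + 67*m^3*p^2 + 14*m^2*p^4 + 14*m^2*p^3 + m*p^5 + m*p^4
(2) = 4.87*u^5 - 1.6*u^4 + 0.31*u^3 - 2.28*u^2 - 2.41*u - 3.87
(3) = -8*b^5 + 8*b^4 + 10*b^3 - 11*b^2 - 5*b + 6
(4) = 2*h^2 - 98
(5) = -2*l^5 + 13*l^4 + 20*l^3 + 34*l^2 - 13*l - 24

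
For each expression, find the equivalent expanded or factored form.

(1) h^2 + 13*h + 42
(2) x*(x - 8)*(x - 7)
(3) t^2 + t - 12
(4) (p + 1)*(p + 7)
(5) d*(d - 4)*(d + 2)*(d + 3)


(1) = (h + 6)*(h + 7)
(2) = x^3 - 15*x^2 + 56*x
(3) = (t - 3)*(t + 4)
(4) = p^2 + 8*p + 7
(5) = d^4 + d^3 - 14*d^2 - 24*d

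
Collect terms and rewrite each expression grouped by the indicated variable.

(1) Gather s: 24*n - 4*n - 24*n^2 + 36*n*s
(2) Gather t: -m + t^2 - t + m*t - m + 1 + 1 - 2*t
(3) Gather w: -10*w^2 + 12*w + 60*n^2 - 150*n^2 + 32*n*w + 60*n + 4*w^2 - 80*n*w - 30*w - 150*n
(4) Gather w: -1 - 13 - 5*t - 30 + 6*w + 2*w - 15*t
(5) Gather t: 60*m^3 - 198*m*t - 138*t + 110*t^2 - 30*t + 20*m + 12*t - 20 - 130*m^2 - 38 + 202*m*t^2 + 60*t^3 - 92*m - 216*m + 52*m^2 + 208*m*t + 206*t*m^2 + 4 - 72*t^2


(1) = -24*n^2 + 36*n*s + 20*n
(2) = -2*m + t^2 + t*(m - 3) + 2
(3) = -90*n^2 - 90*n - 6*w^2 + w*(-48*n - 18)
(4) = -20*t + 8*w - 44
(5) = 60*m^3 - 78*m^2 - 288*m + 60*t^3 + t^2*(202*m + 38) + t*(206*m^2 + 10*m - 156) - 54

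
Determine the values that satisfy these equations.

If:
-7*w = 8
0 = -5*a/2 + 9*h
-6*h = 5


Then:
a = -3
h = -5/6
w = -8/7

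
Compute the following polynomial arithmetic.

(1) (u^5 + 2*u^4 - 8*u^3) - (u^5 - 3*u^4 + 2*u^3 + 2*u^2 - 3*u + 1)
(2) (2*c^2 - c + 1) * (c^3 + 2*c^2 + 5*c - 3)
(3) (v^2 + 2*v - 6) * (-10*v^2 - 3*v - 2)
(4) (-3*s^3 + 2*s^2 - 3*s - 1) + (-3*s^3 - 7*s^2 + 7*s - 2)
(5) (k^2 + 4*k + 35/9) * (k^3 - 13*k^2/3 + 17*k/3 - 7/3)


(1) = 5*u^4 - 10*u^3 - 2*u^2 + 3*u - 1
(2) = 2*c^5 + 3*c^4 + 9*c^3 - 9*c^2 + 8*c - 3
(3) = -10*v^4 - 23*v^3 + 52*v^2 + 14*v + 12
(4) = -6*s^3 - 5*s^2 + 4*s - 3
(5) = k^5 - k^4/3 - 70*k^3/9 + 94*k^2/27 + 343*k/27 - 245/27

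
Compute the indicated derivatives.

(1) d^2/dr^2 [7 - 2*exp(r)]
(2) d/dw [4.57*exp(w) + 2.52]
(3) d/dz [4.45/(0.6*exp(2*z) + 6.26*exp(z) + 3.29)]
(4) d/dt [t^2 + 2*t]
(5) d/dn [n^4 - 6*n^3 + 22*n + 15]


(1) = -2*exp(r)
(2) = 4.57*exp(w)
(3) = (-5.34*exp(z) - 27.857)*exp(z)/(0.6*exp(2*z) + 6.26*exp(z) + 3.29)^2
(4) = 2*t + 2
(5) = 4*n^3 - 18*n^2 + 22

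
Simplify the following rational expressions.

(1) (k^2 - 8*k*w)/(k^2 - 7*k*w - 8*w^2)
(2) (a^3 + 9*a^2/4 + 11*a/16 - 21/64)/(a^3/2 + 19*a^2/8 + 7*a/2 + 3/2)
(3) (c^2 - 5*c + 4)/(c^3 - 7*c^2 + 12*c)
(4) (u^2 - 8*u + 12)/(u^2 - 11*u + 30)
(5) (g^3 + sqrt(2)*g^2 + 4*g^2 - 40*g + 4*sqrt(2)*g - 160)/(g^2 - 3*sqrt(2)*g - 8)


(1) = k/(k + w)
(2) = (16*a^2 + 24*a - 7)/(8*a^2 + 32*a + 32)
(3) = (c - 1)/(c^2 - 3*c)
(4) = (u - 2)/(u - 5)
(5) = (g^2 + g*(4 + 5*sqrt(2)) + 20*sqrt(2))/(g + sqrt(2))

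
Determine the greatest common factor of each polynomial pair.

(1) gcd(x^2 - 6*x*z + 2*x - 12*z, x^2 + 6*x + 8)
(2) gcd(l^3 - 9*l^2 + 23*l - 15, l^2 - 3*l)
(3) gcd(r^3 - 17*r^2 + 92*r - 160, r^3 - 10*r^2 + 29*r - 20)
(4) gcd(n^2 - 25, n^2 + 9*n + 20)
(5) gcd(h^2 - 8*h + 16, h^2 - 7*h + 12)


(1) = gcd((x + 2)*(x - 6*z), (x + 2)*(x + 4)) = x + 2
(2) = gcd((l - 5)*(l - 3)*(l - 1), l*(l - 3)) = l - 3
(3) = gcd((r - 8)*(r - 5)*(r - 4), (r - 5)*(r - 4)*(r - 1)) = r^2 - 9*r + 20
(4) = gcd((n - 5)*(n + 5), (n + 4)*(n + 5)) = n + 5
(5) = gcd((h - 4)^2, (h - 4)*(h - 3)) = h - 4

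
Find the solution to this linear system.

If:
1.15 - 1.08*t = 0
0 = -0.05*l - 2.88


Then:
l = -57.60
t = 1.06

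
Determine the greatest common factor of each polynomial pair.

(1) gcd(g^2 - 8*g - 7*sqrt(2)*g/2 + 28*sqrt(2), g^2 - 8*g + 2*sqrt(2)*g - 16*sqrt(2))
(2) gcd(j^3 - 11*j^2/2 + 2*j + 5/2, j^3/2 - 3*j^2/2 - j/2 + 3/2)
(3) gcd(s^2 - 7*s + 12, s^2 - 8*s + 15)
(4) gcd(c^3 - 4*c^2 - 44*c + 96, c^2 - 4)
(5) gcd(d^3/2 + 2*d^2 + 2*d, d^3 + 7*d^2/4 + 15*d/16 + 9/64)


(1) = gcd((g - 8)*(g - 7*sqrt(2)/2), (g - 8)*(g + 2*sqrt(2))) = g - 8
(2) = j - 1
(3) = gcd((s - 4)*(s - 3), (s - 5)*(s - 3)) = s - 3
(4) = gcd((c - 8)*(c - 2)*(c + 6), (c - 2)*(c + 2)) = c - 2
(5) = 1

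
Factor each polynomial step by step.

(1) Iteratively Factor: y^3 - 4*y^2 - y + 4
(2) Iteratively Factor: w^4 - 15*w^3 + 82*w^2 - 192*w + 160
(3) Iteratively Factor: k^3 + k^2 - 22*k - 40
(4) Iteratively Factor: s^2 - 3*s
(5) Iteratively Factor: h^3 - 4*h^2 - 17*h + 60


(1) = (y - 1)*(y^2 - 3*y - 4) = (y - 4)*(y - 1)*(y + 1)
(2) = (w - 4)*(w^3 - 11*w^2 + 38*w - 40) = (w - 4)^2*(w^2 - 7*w + 10) = (w - 4)^2*(w - 2)*(w - 5)
(3) = (k + 4)*(k^2 - 3*k - 10) = (k + 2)*(k + 4)*(k - 5)
(4) = (s - 3)*(s)
(5) = (h - 5)*(h^2 + h - 12) = (h - 5)*(h - 3)*(h + 4)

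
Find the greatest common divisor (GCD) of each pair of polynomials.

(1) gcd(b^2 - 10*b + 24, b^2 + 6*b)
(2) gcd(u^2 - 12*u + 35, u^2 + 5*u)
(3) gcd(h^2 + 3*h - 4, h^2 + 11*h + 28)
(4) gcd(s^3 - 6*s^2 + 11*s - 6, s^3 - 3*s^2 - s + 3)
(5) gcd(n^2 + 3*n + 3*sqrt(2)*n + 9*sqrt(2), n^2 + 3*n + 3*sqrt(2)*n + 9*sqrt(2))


(1) = 1
(2) = gcd((u - 7)*(u - 5), u*(u + 5)) = 1
(3) = gcd((h - 1)*(h + 4), (h + 4)*(h + 7)) = h + 4
(4) = gcd((s - 3)*(s - 2)*(s - 1), (s - 3)*(s - 1)*(s + 1)) = s^2 - 4*s + 3
(5) = gcd((n + 3)*(n + 3*sqrt(2)), (n + 3)*(n + 3*sqrt(2))) = n^2 + n*(3 + 3*sqrt(2)) + 9*sqrt(2)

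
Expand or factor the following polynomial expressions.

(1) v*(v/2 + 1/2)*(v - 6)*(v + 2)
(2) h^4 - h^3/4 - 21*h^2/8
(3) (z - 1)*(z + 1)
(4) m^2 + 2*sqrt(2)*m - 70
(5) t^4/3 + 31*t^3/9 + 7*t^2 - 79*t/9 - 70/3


(1) = v^4/2 - 3*v^3/2 - 8*v^2 - 6*v
(2) = h^2*(h - 7/4)*(h + 3/2)
(3) = z^2 - 1
(4) = (m - 5*sqrt(2))*(m + 7*sqrt(2))
(5) = (t/3 + 1)*(t - 5/3)*(t + 2)*(t + 7)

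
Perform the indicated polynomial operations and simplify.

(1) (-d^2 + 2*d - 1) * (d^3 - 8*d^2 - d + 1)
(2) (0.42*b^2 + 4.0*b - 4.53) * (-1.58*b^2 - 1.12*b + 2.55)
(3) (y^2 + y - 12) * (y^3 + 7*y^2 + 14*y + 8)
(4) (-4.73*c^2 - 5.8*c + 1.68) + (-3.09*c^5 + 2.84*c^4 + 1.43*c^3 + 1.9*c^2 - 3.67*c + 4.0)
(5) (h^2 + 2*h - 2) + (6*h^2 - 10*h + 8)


(1) = -d^5 + 10*d^4 - 16*d^3 + 5*d^2 + 3*d - 1
(2) = -0.6636*b^4 - 6.7904*b^3 + 3.7484*b^2 + 15.2736*b - 11.5515
(3) = y^5 + 8*y^4 + 9*y^3 - 62*y^2 - 160*y - 96
(4) = -3.09*c^5 + 2.84*c^4 + 1.43*c^3 - 2.83*c^2 - 9.47*c + 5.68
(5) = 7*h^2 - 8*h + 6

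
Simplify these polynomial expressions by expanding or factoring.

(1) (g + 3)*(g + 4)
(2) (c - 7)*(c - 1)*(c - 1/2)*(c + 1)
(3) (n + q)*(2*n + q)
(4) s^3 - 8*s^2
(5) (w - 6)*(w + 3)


(1) = g^2 + 7*g + 12
(2) = c^4 - 15*c^3/2 + 5*c^2/2 + 15*c/2 - 7/2
(3) = 2*n^2 + 3*n*q + q^2
(4) = s^2*(s - 8)
(5) = w^2 - 3*w - 18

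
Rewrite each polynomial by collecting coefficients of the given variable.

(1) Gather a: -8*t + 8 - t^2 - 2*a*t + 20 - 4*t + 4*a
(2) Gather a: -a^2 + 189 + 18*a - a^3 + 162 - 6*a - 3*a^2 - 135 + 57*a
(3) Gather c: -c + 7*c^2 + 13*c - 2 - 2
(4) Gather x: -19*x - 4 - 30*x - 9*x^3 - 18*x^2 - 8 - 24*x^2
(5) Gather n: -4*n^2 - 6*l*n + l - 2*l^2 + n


(1) = a*(4 - 2*t) - t^2 - 12*t + 28
(2) = -a^3 - 4*a^2 + 69*a + 216
(3) = 7*c^2 + 12*c - 4
(4) = -9*x^3 - 42*x^2 - 49*x - 12
(5) = -2*l^2 + l - 4*n^2 + n*(1 - 6*l)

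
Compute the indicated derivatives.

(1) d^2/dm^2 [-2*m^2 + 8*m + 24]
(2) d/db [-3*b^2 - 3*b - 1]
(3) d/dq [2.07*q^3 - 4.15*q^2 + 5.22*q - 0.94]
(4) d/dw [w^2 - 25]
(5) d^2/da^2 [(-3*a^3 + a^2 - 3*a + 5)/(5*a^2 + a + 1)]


(1) = -4
(2) = -6*b - 3
(3) = 6.21*q^2 - 8.3*q + 5.22
(4) = 2*w
(5) = 2*(-68*a^3 + 351*a^2 + 111*a - 16)/(125*a^6 + 75*a^5 + 90*a^4 + 31*a^3 + 18*a^2 + 3*a + 1)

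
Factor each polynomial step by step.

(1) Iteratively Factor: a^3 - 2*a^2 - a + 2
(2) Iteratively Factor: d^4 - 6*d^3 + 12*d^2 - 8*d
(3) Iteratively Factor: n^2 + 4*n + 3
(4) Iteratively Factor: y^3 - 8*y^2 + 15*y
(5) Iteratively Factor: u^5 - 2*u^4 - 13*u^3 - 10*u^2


(1) = (a + 1)*(a^2 - 3*a + 2) = (a - 1)*(a + 1)*(a - 2)
(2) = (d)*(d^3 - 6*d^2 + 12*d - 8) = d*(d - 2)*(d^2 - 4*d + 4) = d*(d - 2)^2*(d - 2)
(3) = (n + 1)*(n + 3)
(4) = (y - 5)*(y^2 - 3*y) = y*(y - 5)*(y - 3)
(5) = (u + 2)*(u^4 - 4*u^3 - 5*u^2) = (u - 5)*(u + 2)*(u^3 + u^2) = u*(u - 5)*(u + 2)*(u^2 + u) = u*(u - 5)*(u + 1)*(u + 2)*(u)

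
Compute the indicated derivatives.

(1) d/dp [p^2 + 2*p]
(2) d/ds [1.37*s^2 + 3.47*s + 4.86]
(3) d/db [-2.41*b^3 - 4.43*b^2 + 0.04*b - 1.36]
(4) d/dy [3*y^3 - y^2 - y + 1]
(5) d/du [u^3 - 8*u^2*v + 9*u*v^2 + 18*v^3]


(1) = 2*p + 2
(2) = 2.74*s + 3.47
(3) = -7.23*b^2 - 8.86*b + 0.04
(4) = 9*y^2 - 2*y - 1
(5) = 3*u^2 - 16*u*v + 9*v^2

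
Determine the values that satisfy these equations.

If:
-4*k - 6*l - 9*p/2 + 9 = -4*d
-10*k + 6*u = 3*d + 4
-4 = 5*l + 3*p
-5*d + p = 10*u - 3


Then:
d = 114*u/7 - 181/7
k = 103/14 - 30*u/7
l = 550/7 - 384*u/7
p = 640*u/7 - 926/7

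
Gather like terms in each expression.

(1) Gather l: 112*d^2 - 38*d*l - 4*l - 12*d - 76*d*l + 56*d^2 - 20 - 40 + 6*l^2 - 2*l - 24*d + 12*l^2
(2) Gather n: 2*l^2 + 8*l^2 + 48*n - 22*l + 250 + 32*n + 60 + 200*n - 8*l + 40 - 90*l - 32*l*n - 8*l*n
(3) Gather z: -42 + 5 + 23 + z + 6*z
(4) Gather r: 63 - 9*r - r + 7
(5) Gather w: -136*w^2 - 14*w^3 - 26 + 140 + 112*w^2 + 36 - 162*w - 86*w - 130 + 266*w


(1) = 168*d^2 - 36*d + 18*l^2 + l*(-114*d - 6) - 60
(2) = 10*l^2 - 120*l + n*(280 - 40*l) + 350
(3) = 7*z - 14
(4) = 70 - 10*r
(5) = -14*w^3 - 24*w^2 + 18*w + 20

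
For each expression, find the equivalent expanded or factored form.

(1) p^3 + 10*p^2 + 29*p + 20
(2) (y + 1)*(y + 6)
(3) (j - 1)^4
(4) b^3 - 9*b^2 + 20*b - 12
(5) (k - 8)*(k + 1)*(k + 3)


(1) = (p + 1)*(p + 4)*(p + 5)
(2) = y^2 + 7*y + 6
(3) = j^4 - 4*j^3 + 6*j^2 - 4*j + 1
(4) = (b - 6)*(b - 2)*(b - 1)
(5) = k^3 - 4*k^2 - 29*k - 24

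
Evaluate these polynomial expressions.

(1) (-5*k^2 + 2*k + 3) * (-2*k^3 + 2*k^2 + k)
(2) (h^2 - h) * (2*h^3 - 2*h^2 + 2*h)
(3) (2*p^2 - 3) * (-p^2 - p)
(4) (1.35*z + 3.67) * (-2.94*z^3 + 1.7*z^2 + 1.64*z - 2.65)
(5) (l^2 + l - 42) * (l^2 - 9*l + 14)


(1) = 10*k^5 - 14*k^4 - 7*k^3 + 8*k^2 + 3*k
(2) = 2*h^5 - 4*h^4 + 4*h^3 - 2*h^2
(3) = -2*p^4 - 2*p^3 + 3*p^2 + 3*p
(4) = -3.969*z^4 - 8.4948*z^3 + 8.453*z^2 + 2.4413*z - 9.7255
(5) = l^4 - 8*l^3 - 37*l^2 + 392*l - 588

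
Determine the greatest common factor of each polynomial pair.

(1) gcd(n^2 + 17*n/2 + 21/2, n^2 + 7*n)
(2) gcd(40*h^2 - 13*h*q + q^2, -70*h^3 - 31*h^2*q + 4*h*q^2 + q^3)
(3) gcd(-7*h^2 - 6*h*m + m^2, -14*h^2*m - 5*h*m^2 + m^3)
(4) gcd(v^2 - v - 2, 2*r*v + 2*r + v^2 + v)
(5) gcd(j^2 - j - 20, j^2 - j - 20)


(1) = gcd((n + 3/2)*(n + 7), n*(n + 7)) = n + 7
(2) = gcd((-8*h + q)*(-5*h + q), (-5*h + q)*(2*h + q)*(7*h + q)) = -5*h + q
(3) = 7*h - m
(4) = gcd((v - 2)*(v + 1), (2*r + v)*(v + 1)) = v + 1
(5) = gcd((j - 5)*(j + 4), (j - 5)*(j + 4)) = j^2 - j - 20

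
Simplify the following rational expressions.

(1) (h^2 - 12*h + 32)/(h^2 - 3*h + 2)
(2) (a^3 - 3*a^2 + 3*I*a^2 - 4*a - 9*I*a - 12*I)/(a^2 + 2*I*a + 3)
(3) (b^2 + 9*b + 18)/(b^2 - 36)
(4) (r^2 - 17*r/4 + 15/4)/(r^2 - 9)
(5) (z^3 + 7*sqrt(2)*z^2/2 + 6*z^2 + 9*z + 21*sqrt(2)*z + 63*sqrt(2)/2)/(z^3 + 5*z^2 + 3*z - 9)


(1) = (h^2 - 12*h + 32)/(h^2 - 3*h + 2)
(2) = (a^2 - 3*a - 4)/(a - I)
(3) = (b + 3)/(b - 6)
(4) = (4*r - 5)/(4*r + 12)
(5) = (2*z + 7*sqrt(2))/(2*z - 2)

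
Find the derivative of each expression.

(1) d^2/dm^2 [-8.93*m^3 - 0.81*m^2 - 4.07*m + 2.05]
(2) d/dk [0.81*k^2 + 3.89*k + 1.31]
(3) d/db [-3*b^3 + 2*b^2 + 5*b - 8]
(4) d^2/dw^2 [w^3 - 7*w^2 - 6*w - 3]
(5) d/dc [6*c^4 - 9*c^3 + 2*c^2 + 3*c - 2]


(1) = -53.58*m - 1.62
(2) = 1.62*k + 3.89
(3) = -9*b^2 + 4*b + 5
(4) = 6*w - 14
(5) = 24*c^3 - 27*c^2 + 4*c + 3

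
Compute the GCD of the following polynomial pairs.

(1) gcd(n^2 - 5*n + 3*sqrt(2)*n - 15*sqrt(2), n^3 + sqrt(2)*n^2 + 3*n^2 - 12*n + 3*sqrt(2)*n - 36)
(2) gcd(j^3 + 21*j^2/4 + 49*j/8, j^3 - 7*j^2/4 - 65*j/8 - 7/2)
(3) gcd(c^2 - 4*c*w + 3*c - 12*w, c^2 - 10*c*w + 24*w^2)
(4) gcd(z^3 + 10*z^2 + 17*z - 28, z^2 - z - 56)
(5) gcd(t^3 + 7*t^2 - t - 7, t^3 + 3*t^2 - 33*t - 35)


(1) = n + 3*sqrt(2)
(2) = gcd(j*(j + 7/4)*(j + 7/2), (j - 4)*(j + 1/2)*(j + 7/4)) = j + 7/4
(3) = gcd((c + 3)*(c - 4*w), (c - 6*w)*(c - 4*w)) = -c + 4*w
(4) = z + 7
(5) = t^2 + 8*t + 7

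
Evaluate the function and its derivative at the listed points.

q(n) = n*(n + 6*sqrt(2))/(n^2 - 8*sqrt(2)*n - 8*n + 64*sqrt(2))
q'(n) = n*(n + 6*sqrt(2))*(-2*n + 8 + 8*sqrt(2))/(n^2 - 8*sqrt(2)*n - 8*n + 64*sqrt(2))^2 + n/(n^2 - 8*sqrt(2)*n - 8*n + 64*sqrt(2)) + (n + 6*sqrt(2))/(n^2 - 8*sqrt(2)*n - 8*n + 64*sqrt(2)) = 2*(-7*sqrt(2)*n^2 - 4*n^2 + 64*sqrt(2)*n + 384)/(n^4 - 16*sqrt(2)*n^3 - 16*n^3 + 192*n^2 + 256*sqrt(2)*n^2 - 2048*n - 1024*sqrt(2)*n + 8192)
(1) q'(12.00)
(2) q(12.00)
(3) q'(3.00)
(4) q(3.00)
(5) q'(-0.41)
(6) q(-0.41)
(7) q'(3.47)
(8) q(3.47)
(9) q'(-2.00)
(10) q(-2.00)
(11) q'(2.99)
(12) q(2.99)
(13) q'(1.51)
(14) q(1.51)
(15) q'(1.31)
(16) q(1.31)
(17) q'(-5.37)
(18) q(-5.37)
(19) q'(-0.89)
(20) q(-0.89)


(1) = -141.03
(2) = 89.55
(3) = 0.61
(4) = 0.83
(5) = 0.07
(6) = -0.03
(7) = 0.84
(8) = 1.17
(9) = 0.02
(10) = -0.10
(11) = 0.61
(12) = 0.82
(13) = 0.24
(14) = 0.24
(15) = 0.21
(16) = 0.19
(17) = -0.02
(18) = -0.07
(19) = 0.05
(20) = -0.06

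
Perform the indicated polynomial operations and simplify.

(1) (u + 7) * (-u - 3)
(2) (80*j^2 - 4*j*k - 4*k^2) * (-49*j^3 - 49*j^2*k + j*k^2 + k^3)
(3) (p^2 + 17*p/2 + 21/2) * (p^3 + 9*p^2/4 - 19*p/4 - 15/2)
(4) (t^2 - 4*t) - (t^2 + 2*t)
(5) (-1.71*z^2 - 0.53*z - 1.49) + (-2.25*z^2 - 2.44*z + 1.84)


(1) = -u^2 - 10*u - 21
(2) = -3920*j^5 - 3724*j^4*k + 472*j^3*k^2 + 272*j^2*k^3 - 8*j*k^4 - 4*k^5
(3) = p^5 + 43*p^4/4 + 199*p^3/8 - 97*p^2/4 - 909*p/8 - 315/4
(4) = -6*t
(5) = -3.96*z^2 - 2.97*z + 0.35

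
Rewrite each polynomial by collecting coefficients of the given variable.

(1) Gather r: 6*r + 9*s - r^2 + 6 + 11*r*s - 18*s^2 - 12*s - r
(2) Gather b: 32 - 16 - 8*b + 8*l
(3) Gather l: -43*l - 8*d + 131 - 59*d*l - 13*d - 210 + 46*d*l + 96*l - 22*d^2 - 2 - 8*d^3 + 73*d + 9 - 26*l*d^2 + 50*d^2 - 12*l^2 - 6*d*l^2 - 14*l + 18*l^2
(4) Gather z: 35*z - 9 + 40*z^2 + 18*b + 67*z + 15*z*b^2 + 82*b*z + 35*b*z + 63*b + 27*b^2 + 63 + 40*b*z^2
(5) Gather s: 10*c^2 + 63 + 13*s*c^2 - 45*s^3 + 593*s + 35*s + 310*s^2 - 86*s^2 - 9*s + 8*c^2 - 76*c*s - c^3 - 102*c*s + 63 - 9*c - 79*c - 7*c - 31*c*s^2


(1) = -r^2 + r*(11*s + 5) - 18*s^2 - 3*s + 6
(2) = -8*b + 8*l + 16
(3) = -8*d^3 + 28*d^2 + 52*d + l^2*(6 - 6*d) + l*(-26*d^2 - 13*d + 39) - 72
(4) = 27*b^2 + 81*b + z^2*(40*b + 40) + z*(15*b^2 + 117*b + 102) + 54
(5) = -c^3 + 18*c^2 - 95*c - 45*s^3 + s^2*(224 - 31*c) + s*(13*c^2 - 178*c + 619) + 126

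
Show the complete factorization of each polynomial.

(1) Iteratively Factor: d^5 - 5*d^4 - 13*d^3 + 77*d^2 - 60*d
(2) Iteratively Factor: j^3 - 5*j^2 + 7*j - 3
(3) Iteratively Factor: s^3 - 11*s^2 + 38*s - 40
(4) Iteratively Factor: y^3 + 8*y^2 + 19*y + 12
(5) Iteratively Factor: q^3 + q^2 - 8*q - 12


(1) = (d - 3)*(d^4 - 2*d^3 - 19*d^2 + 20*d) = (d - 3)*(d + 4)*(d^3 - 6*d^2 + 5*d) = (d - 5)*(d - 3)*(d + 4)*(d^2 - d) = (d - 5)*(d - 3)*(d - 1)*(d + 4)*(d)
(2) = (j - 1)*(j^2 - 4*j + 3) = (j - 1)^2*(j - 3)
(3) = (s - 2)*(s^2 - 9*s + 20) = (s - 5)*(s - 2)*(s - 4)
(4) = (y + 1)*(y^2 + 7*y + 12) = (y + 1)*(y + 4)*(y + 3)
(5) = (q - 3)*(q^2 + 4*q + 4) = (q - 3)*(q + 2)*(q + 2)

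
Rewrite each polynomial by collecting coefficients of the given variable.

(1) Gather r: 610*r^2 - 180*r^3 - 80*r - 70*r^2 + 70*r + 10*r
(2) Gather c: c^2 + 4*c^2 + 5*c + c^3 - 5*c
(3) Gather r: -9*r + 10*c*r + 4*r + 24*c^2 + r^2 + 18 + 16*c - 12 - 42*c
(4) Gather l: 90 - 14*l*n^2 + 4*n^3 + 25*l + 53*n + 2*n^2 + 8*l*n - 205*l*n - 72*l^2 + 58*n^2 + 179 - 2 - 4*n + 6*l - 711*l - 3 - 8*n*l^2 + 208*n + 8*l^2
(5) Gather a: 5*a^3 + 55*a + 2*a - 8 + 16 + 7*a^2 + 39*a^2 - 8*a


(1) = -180*r^3 + 540*r^2
(2) = c^3 + 5*c^2
(3) = 24*c^2 - 26*c + r^2 + r*(10*c - 5) + 6
(4) = l^2*(-8*n - 64) + l*(-14*n^2 - 197*n - 680) + 4*n^3 + 60*n^2 + 257*n + 264
(5) = 5*a^3 + 46*a^2 + 49*a + 8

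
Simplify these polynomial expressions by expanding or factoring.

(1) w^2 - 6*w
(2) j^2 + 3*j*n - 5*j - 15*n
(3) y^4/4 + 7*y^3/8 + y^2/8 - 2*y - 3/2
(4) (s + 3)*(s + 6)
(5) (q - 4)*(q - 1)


(1) = w*(w - 6)
(2) = (j - 5)*(j + 3*n)
(3) = (y/2 + 1)^2*(y - 3/2)*(y + 1)
(4) = s^2 + 9*s + 18
(5) = q^2 - 5*q + 4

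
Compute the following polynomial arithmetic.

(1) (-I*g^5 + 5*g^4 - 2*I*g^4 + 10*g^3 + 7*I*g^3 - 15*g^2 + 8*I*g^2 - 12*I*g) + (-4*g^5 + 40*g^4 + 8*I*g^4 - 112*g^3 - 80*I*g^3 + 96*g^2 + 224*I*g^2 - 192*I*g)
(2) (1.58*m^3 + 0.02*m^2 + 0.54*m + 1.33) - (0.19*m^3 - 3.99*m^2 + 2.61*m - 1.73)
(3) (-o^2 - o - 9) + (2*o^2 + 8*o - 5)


(1) = -4*g^5 - I*g^5 + 45*g^4 + 6*I*g^4 - 102*g^3 - 73*I*g^3 + 81*g^2 + 232*I*g^2 - 204*I*g
(2) = 1.39*m^3 + 4.01*m^2 - 2.07*m + 3.06
(3) = o^2 + 7*o - 14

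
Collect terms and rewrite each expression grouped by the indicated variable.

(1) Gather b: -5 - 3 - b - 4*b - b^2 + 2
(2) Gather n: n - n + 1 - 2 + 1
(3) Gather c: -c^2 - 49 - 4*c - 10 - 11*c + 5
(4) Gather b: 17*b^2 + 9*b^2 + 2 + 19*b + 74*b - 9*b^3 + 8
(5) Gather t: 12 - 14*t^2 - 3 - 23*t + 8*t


(1) = -b^2 - 5*b - 6
(2) = 0
(3) = -c^2 - 15*c - 54
(4) = -9*b^3 + 26*b^2 + 93*b + 10
(5) = -14*t^2 - 15*t + 9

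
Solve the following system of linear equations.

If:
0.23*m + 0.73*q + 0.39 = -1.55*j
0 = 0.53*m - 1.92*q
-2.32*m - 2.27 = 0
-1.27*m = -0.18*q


Then:
No Solution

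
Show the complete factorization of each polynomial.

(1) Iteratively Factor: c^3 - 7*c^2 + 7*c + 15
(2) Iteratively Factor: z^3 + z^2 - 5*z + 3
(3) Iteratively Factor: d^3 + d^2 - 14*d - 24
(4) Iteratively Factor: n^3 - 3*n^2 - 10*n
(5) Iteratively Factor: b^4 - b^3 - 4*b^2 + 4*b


(1) = (c + 1)*(c^2 - 8*c + 15) = (c - 5)*(c + 1)*(c - 3)
(2) = (z - 1)*(z^2 + 2*z - 3) = (z - 1)*(z + 3)*(z - 1)
(3) = (d + 3)*(d^2 - 2*d - 8) = (d + 2)*(d + 3)*(d - 4)
(4) = (n - 5)*(n^2 + 2*n) = (n - 5)*(n + 2)*(n)
(5) = (b - 2)*(b^3 + b^2 - 2*b) = (b - 2)*(b + 2)*(b^2 - b) = (b - 2)*(b - 1)*(b + 2)*(b)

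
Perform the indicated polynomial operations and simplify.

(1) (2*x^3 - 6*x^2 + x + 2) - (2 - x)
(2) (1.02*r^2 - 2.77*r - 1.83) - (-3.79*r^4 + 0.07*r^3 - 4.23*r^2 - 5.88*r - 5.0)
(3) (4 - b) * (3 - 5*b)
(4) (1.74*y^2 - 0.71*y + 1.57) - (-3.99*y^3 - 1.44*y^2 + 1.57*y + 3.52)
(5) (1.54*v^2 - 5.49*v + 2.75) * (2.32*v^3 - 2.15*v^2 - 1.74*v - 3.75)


(1) = 2*x^3 - 6*x^2 + 2*x
(2) = 3.79*r^4 - 0.07*r^3 + 5.25*r^2 + 3.11*r + 3.17
(3) = 5*b^2 - 23*b + 12
(4) = 3.99*y^3 + 3.18*y^2 - 2.28*y - 1.95
(5) = 3.5728*v^5 - 16.0478*v^4 + 15.5039*v^3 - 2.1349*v^2 + 15.8025*v - 10.3125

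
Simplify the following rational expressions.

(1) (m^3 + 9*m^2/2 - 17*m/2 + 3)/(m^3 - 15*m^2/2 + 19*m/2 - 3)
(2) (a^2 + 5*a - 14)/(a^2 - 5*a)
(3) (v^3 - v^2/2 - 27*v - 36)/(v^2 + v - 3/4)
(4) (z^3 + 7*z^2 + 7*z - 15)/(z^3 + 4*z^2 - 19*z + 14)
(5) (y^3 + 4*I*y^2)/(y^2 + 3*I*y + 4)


(1) = (m + 6)/(m - 6)
(2) = (a^2 + 5*a - 14)/(a^2 - 5*a)
(3) = (2*v^2 - 4*v - 48)/(2*v - 1)
(4) = (z^2 + 8*z + 15)/(z^2 + 5*z - 14)
(5) = y^2/(y - I)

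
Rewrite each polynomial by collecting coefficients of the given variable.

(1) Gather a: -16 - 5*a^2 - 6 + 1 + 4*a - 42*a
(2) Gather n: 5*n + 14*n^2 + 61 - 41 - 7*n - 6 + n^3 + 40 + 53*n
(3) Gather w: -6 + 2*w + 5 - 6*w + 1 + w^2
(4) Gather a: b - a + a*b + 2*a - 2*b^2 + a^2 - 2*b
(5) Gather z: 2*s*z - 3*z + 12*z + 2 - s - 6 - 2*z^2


(1) = -5*a^2 - 38*a - 21
(2) = n^3 + 14*n^2 + 51*n + 54
(3) = w^2 - 4*w
(4) = a^2 + a*(b + 1) - 2*b^2 - b
(5) = -s - 2*z^2 + z*(2*s + 9) - 4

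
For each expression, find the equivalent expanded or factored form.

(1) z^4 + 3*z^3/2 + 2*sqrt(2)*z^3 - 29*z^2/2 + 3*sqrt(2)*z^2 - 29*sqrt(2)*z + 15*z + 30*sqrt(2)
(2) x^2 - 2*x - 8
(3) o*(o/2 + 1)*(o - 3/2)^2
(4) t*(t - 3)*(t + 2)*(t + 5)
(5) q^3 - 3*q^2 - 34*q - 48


(1) = (z - 2)*(z - 3/2)*(z + 5)*(z + 2*sqrt(2))
(2) = (x - 4)*(x + 2)
(3) = o^4/2 - o^3/2 - 15*o^2/8 + 9*o/4
(4) = t^4 + 4*t^3 - 11*t^2 - 30*t
(5) = (q - 8)*(q + 2)*(q + 3)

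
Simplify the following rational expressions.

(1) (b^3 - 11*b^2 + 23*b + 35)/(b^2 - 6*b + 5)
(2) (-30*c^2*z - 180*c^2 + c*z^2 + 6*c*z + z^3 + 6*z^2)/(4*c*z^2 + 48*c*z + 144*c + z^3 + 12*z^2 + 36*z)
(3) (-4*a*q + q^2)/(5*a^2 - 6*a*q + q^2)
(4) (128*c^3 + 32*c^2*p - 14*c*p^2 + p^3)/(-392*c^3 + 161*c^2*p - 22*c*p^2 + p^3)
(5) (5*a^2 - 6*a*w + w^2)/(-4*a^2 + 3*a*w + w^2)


(1) = (b^2 - 6*b - 7)/(b - 1)
(2) = (-30*c^2 + c*z + z^2)/(4*c*z + 24*c + z^2 + 6*z)
(3) = (-4*a*q + q^2)/(5*a^2 - 6*a*q + q^2)
(4) = (-16*c^2 - 6*c*p + p^2)/(49*c^2 - 14*c*p + p^2)
(5) = (-5*a + w)/(4*a + w)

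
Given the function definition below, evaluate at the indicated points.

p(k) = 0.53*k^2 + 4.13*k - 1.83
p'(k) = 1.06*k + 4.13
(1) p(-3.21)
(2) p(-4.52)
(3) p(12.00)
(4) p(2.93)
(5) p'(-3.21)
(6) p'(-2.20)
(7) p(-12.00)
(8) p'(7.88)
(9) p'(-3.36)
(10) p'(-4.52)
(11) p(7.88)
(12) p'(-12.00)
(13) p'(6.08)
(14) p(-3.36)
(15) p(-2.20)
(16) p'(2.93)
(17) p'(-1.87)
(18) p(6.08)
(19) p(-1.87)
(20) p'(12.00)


(1) = -9.63
(2) = -9.67
(3) = 124.05
(4) = 14.82
(5) = 0.73
(6) = 1.80
(7) = 24.93
(8) = 12.48
(9) = 0.57
(10) = -0.66
(11) = 63.62
(12) = -8.59
(13) = 10.57
(14) = -9.72
(15) = -8.35
(16) = 7.24
(17) = 2.15
(18) = 42.87
(19) = -7.70
(20) = 16.85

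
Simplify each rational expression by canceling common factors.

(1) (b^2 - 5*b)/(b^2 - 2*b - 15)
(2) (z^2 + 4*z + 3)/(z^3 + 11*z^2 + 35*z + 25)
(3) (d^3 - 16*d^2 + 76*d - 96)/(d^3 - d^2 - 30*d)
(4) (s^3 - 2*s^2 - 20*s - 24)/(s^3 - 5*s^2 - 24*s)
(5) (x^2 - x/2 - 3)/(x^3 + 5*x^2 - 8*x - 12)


(1) = b/(b + 3)
(2) = (z + 3)/(z^2 + 10*z + 25)
(3) = (d^2 - 10*d + 16)/(d^2 + 5*d)
(4) = (s^3 - 2*s^2 - 20*s - 24)/(s^3 - 5*s^2 - 24*s)
(5) = (2*x + 3)/(2*x^2 + 14*x + 12)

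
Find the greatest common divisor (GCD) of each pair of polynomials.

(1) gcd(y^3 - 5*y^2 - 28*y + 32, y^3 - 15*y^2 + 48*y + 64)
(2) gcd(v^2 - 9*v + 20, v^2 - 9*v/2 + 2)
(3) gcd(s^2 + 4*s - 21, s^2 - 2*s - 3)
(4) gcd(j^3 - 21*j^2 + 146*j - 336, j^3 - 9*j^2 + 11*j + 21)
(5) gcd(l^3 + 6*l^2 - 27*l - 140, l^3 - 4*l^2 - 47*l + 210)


(1) = y - 8
(2) = gcd((v - 5)*(v - 4), (v - 4)*(v - 1/2)) = v - 4
(3) = gcd((s - 3)*(s + 7), (s - 3)*(s + 1)) = s - 3
(4) = gcd((j - 8)*(j - 7)*(j - 6), (j - 7)*(j - 3)*(j + 1)) = j - 7
(5) = gcd((l - 5)*(l + 4)*(l + 7), (l - 6)*(l - 5)*(l + 7)) = l^2 + 2*l - 35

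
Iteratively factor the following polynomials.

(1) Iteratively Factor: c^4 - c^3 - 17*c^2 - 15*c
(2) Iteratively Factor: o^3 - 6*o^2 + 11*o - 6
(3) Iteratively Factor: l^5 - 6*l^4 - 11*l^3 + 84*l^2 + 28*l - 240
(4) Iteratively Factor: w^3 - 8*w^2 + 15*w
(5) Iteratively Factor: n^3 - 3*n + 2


(1) = (c + 3)*(c^3 - 4*c^2 - 5*c) = (c - 5)*(c + 3)*(c^2 + c) = c*(c - 5)*(c + 3)*(c + 1)
(2) = (o - 3)*(o^2 - 3*o + 2) = (o - 3)*(o - 2)*(o - 1)
(3) = (l - 5)*(l^4 - l^3 - 16*l^2 + 4*l + 48) = (l - 5)*(l - 4)*(l^3 + 3*l^2 - 4*l - 12) = (l - 5)*(l - 4)*(l - 2)*(l^2 + 5*l + 6) = (l - 5)*(l - 4)*(l - 2)*(l + 3)*(l + 2)
(4) = (w - 5)*(w^2 - 3*w) = w*(w - 5)*(w - 3)
(5) = (n + 2)*(n^2 - 2*n + 1) = (n - 1)*(n + 2)*(n - 1)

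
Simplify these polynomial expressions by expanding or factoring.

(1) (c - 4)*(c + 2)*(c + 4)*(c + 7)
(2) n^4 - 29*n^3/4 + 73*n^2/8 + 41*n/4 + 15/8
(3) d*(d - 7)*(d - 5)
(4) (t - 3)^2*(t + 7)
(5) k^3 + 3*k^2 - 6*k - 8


(1) = c^4 + 9*c^3 - 2*c^2 - 144*c - 224
(2) = (n - 5)*(n - 3)*(n + 1/4)*(n + 1/2)
(3) = d^3 - 12*d^2 + 35*d
(4) = t^3 + t^2 - 33*t + 63
(5) = (k - 2)*(k + 1)*(k + 4)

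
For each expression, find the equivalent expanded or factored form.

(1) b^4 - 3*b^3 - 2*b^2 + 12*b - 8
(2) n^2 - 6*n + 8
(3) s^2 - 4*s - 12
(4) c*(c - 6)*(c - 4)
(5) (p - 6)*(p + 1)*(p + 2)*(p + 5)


(1) = (b - 2)^2*(b - 1)*(b + 2)
(2) = (n - 4)*(n - 2)
(3) = (s - 6)*(s + 2)
(4) = c^3 - 10*c^2 + 24*c
(5) = p^4 + 2*p^3 - 31*p^2 - 92*p - 60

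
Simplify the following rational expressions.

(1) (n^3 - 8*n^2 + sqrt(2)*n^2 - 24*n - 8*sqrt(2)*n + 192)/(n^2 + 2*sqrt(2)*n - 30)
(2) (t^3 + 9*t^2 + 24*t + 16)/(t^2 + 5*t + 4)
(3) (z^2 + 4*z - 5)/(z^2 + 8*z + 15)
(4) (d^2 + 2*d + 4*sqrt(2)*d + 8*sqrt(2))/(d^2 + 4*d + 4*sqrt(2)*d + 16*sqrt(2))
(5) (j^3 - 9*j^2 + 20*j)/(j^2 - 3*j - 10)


(1) = (n^2 + n*(-8 + 4*sqrt(2)) - 32*sqrt(2))/(n + 5*sqrt(2))
(2) = t + 4
(3) = (z - 1)/(z + 3)
(4) = (d + 2)/(d + 4)
(5) = (j^2 - 4*j)/(j + 2)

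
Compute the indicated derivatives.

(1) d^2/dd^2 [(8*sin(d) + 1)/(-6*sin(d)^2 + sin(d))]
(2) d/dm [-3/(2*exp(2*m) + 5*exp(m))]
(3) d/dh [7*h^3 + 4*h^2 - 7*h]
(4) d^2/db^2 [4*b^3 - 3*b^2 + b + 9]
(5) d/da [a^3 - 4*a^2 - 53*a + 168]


(1) = (288*sin(d)^2 + 192*sin(d) - 594 - 215/sin(d) + 36/sin(d)^2 - 2/sin(d)^3)/(6*sin(d) - 1)^3
(2) = 3*(4*exp(m) + 5)*exp(-m)/(2*exp(m) + 5)^2
(3) = 21*h^2 + 8*h - 7
(4) = 24*b - 6
(5) = 3*a^2 - 8*a - 53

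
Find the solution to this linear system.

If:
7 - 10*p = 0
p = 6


Then:
No Solution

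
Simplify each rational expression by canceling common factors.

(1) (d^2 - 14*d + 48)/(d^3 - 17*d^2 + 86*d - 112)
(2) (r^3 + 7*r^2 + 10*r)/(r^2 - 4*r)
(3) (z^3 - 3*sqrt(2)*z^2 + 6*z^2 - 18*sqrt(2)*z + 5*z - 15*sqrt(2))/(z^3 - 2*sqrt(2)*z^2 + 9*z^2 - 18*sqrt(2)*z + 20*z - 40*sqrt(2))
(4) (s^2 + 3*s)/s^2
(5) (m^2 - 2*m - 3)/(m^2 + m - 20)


(1) = (d - 6)/(d^2 - 9*d + 14)
(2) = (r^2 + 7*r + 10)/(r - 4)
(3) = (z^2 + z*(1 - 3*sqrt(2)) - 3*sqrt(2))/(z^2 + z*(4 - 2*sqrt(2)) - 8*sqrt(2))
(4) = (s + 3)/s
(5) = (m^2 - 2*m - 3)/(m^2 + m - 20)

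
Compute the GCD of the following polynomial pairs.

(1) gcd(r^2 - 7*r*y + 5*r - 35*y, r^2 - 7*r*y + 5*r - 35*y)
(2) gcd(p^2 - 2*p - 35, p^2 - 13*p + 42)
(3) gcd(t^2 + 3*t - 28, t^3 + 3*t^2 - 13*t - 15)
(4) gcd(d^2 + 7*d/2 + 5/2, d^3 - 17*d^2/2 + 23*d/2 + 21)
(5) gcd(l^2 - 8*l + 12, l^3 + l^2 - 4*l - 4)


(1) = -r^2 + 7*r*y - 5*r + 35*y
(2) = p - 7
(3) = gcd((t - 4)*(t + 7), (t - 3)*(t + 1)*(t + 5)) = 1
(4) = d + 1
(5) = l - 2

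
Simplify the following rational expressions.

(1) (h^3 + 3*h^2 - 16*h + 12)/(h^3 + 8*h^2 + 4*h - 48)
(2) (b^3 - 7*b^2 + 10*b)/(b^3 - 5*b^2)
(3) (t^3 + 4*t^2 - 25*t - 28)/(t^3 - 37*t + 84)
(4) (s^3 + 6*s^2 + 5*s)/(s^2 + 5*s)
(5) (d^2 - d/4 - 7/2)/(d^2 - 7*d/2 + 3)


(1) = (h - 1)/(h + 4)
(2) = (b - 2)/b
(3) = (t + 1)/(t - 3)
(4) = s + 1
(5) = (4*d + 7)/(4*d - 6)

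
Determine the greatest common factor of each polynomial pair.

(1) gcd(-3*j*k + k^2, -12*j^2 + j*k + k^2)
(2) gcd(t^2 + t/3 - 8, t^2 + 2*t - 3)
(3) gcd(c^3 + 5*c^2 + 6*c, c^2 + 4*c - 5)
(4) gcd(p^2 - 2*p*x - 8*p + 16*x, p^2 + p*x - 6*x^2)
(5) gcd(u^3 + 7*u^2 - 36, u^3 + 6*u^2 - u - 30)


(1) = gcd(k*(-3*j + k), (-3*j + k)*(4*j + k)) = 3*j - k
(2) = gcd((t - 8/3)*(t + 3), (t - 1)*(t + 3)) = t + 3
(3) = gcd(c*(c + 2)*(c + 3), (c - 1)*(c + 5)) = 1
(4) = -p + 2*x
(5) = u^2 + u - 6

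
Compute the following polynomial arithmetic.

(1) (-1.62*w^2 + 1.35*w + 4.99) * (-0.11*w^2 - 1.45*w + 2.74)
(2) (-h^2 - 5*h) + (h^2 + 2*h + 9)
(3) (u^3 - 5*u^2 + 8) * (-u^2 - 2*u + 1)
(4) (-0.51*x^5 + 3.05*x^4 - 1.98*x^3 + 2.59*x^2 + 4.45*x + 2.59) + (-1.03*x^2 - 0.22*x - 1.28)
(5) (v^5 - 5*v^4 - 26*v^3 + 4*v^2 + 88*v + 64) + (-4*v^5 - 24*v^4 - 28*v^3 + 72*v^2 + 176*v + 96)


(1) = 0.1782*w^4 + 2.2005*w^3 - 6.9452*w^2 - 3.5365*w + 13.6726
(2) = 9 - 3*h
(3) = -u^5 + 3*u^4 + 11*u^3 - 13*u^2 - 16*u + 8
(4) = -0.51*x^5 + 3.05*x^4 - 1.98*x^3 + 1.56*x^2 + 4.23*x + 1.31
(5) = -3*v^5 - 29*v^4 - 54*v^3 + 76*v^2 + 264*v + 160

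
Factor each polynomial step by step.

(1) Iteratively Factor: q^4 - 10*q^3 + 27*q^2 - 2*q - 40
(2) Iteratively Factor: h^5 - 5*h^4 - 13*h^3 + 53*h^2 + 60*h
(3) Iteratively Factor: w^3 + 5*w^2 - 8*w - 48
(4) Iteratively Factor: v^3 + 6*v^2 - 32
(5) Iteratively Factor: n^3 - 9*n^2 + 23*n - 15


(1) = (q - 4)*(q^3 - 6*q^2 + 3*q + 10) = (q - 5)*(q - 4)*(q^2 - q - 2) = (q - 5)*(q - 4)*(q - 2)*(q + 1)
(2) = (h)*(h^4 - 5*h^3 - 13*h^2 + 53*h + 60) = h*(h - 4)*(h^3 - h^2 - 17*h - 15) = h*(h - 4)*(h + 3)*(h^2 - 4*h - 5) = h*(h - 5)*(h - 4)*(h + 3)*(h + 1)
(3) = (w + 4)*(w^2 + w - 12) = (w + 4)^2*(w - 3)
(4) = (v + 4)*(v^2 + 2*v - 8) = (v - 2)*(v + 4)*(v + 4)
(5) = (n - 3)*(n^2 - 6*n + 5) = (n - 5)*(n - 3)*(n - 1)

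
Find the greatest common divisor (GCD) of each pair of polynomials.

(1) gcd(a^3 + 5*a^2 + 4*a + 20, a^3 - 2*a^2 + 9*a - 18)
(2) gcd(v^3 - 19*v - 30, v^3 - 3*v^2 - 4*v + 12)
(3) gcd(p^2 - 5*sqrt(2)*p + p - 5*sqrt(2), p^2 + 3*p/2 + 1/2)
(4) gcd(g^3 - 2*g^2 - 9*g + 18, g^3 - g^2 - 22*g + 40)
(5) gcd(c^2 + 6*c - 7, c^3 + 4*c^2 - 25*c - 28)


(1) = gcd((a + 5)*(a - 2*I)*(a + 2*I), (a - 2)*(a - 3*I)*(a + 3*I)) = 1
(2) = gcd((v - 5)*(v + 2)*(v + 3), (v - 3)*(v - 2)*(v + 2)) = v + 2
(3) = gcd((p + 1)*(p - 5*sqrt(2)), (p + 1/2)*(p + 1)) = p + 1
(4) = g - 2
(5) = gcd((c - 1)*(c + 7), (c - 4)*(c + 1)*(c + 7)) = c + 7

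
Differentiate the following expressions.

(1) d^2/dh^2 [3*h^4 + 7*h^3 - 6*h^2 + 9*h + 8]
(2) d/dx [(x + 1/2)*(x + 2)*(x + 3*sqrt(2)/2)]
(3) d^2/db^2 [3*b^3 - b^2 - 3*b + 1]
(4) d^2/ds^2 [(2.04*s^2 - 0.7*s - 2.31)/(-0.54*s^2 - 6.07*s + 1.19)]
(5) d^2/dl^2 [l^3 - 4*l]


(1) = 36*h^2 + 42*h - 12
(2) = 3*x^2 + 3*sqrt(2)*x + 5*x + 1 + 15*sqrt(2)/4
(3) = 18*b - 2
(4) = (13.781664*s^3 - 3.823848*s^2 + 48.129228*s + 177.527182)/(0.157464*s^6 + 5.310036*s^5 + 58.647726*s^4 + 200.245051*s^3 - 129.242211*s^2 + 25.787181*s - 1.685159)
(5) = 6*l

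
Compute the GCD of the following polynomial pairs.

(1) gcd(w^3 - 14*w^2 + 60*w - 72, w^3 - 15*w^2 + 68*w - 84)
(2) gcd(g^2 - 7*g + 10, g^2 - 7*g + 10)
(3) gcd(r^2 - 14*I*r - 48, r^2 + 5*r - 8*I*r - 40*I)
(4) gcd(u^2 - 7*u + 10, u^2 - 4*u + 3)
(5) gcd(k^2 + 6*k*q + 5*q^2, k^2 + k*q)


(1) = gcd((w - 6)^2*(w - 2), (w - 7)*(w - 6)*(w - 2)) = w^2 - 8*w + 12
(2) = gcd((g - 5)*(g - 2), (g - 5)*(g - 2)) = g^2 - 7*g + 10
(3) = r - 8*I
(4) = 1
(5) = k + q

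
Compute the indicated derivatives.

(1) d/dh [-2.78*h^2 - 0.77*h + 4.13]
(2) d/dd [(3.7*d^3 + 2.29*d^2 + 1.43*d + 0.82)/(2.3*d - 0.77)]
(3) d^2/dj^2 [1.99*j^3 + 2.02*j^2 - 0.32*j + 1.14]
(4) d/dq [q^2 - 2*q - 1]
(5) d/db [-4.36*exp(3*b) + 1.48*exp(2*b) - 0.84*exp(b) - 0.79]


(1) = -5.56*h - 0.77
(2) = (17.02*d^3 - 3.28*d^2 - 3.5266*d - 2.9871)/(5.29*d^2 - 3.542*d + 0.5929)
(3) = 11.94*j + 4.04
(4) = 2*q - 2
(5) = (-13.08*exp(2*b) + 2.96*exp(b) - 0.84)*exp(b)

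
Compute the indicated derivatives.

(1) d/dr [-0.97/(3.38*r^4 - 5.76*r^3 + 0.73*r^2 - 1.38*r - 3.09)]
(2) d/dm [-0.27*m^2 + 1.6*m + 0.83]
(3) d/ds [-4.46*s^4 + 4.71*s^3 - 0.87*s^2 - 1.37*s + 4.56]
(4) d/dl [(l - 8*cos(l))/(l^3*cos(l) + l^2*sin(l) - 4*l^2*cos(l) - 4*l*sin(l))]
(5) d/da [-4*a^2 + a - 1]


(1) = (13.1144*r^3 - 16.7616*r^2 + 1.4162*r - 1.3386)/(-3.38*r^4 + 5.76*r^3 - 0.73*r^2 + 1.38*r + 3.09)^2
(2) = 1.6 - 0.54*m
(3) = -17.84*s^3 + 14.13*s^2 - 1.74*s - 1.37
(4) = (l^4*sin(l) - 4*l^3*sin(l) - 3*l^3*cos(l) - l^2*sin(l) + 8*l^2*cos(l) + 12*l^2*cos(2*l) + 20*l^2 + 8*l*sin(2*l) - 32*l*cos(2*l) - 64*l - 16*sin(2*l))/(l^2*(l - 4)^2*(l*cos(l) + sin(l))^2)
(5) = 1 - 8*a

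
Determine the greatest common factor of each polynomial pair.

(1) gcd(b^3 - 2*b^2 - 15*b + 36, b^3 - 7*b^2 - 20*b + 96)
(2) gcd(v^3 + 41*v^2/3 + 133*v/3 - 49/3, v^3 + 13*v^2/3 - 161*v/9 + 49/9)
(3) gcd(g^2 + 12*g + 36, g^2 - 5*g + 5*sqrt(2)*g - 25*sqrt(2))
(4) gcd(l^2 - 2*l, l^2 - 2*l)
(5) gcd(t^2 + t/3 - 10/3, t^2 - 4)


(1) = gcd((b - 3)^2*(b + 4), (b - 8)*(b - 3)*(b + 4)) = b^2 + b - 12
(2) = gcd((v - 1/3)*(v + 7)^2, (v - 7/3)*(v - 1/3)*(v + 7)) = v^2 + 20*v/3 - 7/3
(3) = gcd((g + 6)^2, (g - 5)*(g + 5*sqrt(2))) = 1
(4) = gcd(l*(l - 2), l*(l - 2)) = l^2 - 2*l
(5) = t + 2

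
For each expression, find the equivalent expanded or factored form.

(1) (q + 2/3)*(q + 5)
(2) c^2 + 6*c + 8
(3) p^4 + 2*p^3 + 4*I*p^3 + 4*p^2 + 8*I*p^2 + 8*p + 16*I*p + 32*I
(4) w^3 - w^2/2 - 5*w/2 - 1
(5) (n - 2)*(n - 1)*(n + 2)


(1) = q^2 + 17*q/3 + 10/3
(2) = (c + 2)*(c + 4)
(3) = (p + 2)*(p - 2*I)*(p + 2*I)*(p + 4*I)
(4) = (w - 2)*(w + 1/2)*(w + 1)
(5) = n^3 - n^2 - 4*n + 4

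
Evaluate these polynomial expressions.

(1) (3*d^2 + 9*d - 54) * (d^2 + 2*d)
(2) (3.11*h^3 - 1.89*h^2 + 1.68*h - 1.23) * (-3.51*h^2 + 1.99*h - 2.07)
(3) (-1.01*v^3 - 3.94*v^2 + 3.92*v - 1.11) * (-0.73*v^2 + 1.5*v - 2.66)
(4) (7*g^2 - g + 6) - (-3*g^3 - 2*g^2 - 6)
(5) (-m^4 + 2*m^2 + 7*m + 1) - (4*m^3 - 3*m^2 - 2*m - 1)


(1) = 3*d^4 + 15*d^3 - 36*d^2 - 108*d
(2) = -10.9161*h^5 + 12.8228*h^4 - 16.0956*h^3 + 11.5728*h^2 - 5.9253*h + 2.5461
(3) = 0.7373*v^5 + 1.3612*v^4 - 6.085*v^3 + 17.1707*v^2 - 12.0922*v + 2.9526
(4) = 3*g^3 + 9*g^2 - g + 12
(5) = -m^4 - 4*m^3 + 5*m^2 + 9*m + 2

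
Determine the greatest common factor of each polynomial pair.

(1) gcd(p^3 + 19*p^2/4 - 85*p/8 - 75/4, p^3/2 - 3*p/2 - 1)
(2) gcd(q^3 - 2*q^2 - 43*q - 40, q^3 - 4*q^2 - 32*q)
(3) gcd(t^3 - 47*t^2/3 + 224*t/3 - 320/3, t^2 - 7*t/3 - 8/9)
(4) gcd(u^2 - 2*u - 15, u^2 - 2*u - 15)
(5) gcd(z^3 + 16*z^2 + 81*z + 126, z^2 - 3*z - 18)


(1) = 1
(2) = q - 8
(3) = t - 8/3
(4) = gcd((u - 5)*(u + 3), (u - 5)*(u + 3)) = u^2 - 2*u - 15
(5) = gcd((z + 3)*(z + 6)*(z + 7), (z - 6)*(z + 3)) = z + 3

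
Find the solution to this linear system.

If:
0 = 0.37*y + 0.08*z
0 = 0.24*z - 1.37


Then:
y = -1.23
z = 5.71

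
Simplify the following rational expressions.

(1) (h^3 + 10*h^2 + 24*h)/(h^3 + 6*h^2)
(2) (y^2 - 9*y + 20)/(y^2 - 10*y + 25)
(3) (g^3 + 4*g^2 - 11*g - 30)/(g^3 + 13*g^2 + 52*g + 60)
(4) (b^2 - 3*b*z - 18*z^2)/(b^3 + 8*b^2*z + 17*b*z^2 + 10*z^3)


(1) = (h + 4)/h
(2) = (y - 4)/(y - 5)
(3) = (g - 3)/(g + 6)
(4) = (b^2 - 3*b*z - 18*z^2)/(b^3 + 8*b^2*z + 17*b*z^2 + 10*z^3)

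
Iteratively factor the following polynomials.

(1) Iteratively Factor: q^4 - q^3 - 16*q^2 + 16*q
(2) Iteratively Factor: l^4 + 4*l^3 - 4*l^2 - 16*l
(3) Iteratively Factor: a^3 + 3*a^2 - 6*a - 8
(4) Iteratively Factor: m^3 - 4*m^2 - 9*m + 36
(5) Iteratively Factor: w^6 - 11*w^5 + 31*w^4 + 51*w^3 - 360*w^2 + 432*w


(1) = (q - 1)*(q^3 - 16*q) = (q - 4)*(q - 1)*(q^2 + 4*q) = q*(q - 4)*(q - 1)*(q + 4)
(2) = (l - 2)*(l^3 + 6*l^2 + 8*l) = (l - 2)*(l + 4)*(l^2 + 2*l) = (l - 2)*(l + 2)*(l + 4)*(l)
(3) = (a - 2)*(a^2 + 5*a + 4) = (a - 2)*(a + 1)*(a + 4)
(4) = (m - 3)*(m^2 - m - 12) = (m - 4)*(m - 3)*(m + 3)
(5) = (w - 3)*(w^5 - 8*w^4 + 7*w^3 + 72*w^2 - 144*w) = w*(w - 3)*(w^4 - 8*w^3 + 7*w^2 + 72*w - 144) = w*(w - 3)*(w + 3)*(w^3 - 11*w^2 + 40*w - 48) = w*(w - 4)*(w - 3)*(w + 3)*(w^2 - 7*w + 12) = w*(w - 4)*(w - 3)^2*(w + 3)*(w - 4)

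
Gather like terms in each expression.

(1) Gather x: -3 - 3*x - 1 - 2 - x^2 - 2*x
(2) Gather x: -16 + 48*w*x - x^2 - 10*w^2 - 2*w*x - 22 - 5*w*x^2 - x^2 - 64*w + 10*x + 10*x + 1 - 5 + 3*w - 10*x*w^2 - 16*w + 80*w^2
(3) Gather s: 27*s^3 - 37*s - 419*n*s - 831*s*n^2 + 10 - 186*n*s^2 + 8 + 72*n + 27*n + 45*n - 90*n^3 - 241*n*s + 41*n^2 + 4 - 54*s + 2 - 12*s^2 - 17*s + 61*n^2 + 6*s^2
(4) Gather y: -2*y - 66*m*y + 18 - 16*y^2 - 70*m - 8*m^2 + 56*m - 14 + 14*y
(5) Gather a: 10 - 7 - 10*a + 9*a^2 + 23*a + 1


(1) = -x^2 - 5*x - 6
(2) = 70*w^2 - 77*w + x^2*(-5*w - 2) + x*(-10*w^2 + 46*w + 20) - 42
(3) = -90*n^3 + 102*n^2 + 144*n + 27*s^3 + s^2*(-186*n - 6) + s*(-831*n^2 - 660*n - 108) + 24
(4) = -8*m^2 - 14*m - 16*y^2 + y*(12 - 66*m) + 4
(5) = 9*a^2 + 13*a + 4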